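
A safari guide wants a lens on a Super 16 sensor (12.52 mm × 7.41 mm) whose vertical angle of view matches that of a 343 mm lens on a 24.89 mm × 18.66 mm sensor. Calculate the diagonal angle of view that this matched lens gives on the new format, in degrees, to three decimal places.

Equal vertical AOV ⇒ f₂ = f₁ · 7.41/18.66 = 343 × 0.39711 ≈ 136.2074 mm.
Sensor diagonal = √(12.52² + 7.41²) = √211.6585 ≈ 14.5485 mm.
Diagonal AOV on the new format = 2·arctan(14.5485 / (2 × 136.2074)) = 2·arctan(0.05341) ≈ 6.1140°.

6.114°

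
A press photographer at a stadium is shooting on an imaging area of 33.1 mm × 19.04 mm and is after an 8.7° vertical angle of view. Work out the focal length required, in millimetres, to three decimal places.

From α = 2·arctan(h/2f) we get f = h / (2·tan(α/2)).
With h = 19.04 mm and α/2 = 4.35°, tan(α/2) ≈ 0.07607, so f ≈ 19.04 / 0.15214 ≈ 125.1511 mm.

125.151 mm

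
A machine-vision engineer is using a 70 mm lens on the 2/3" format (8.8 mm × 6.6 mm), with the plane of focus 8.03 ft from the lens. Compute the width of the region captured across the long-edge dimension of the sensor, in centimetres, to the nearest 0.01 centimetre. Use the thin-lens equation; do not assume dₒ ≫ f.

29.89 cm

dₒ: 8.03 ft × 304.8 mm/ft = 2447.54 mm.
Similar triangles through the lens centre give W/dₒ = w/dᵢ; with 1/f = 1/dₒ + 1/dᵢ this gives W = w·(dₒ − f)/f.
W = 8.8 mm × (2447.54 − 70) / 70 = 8.8 × 33.9649 ≈ 298.891 mm = 29.8891 cm.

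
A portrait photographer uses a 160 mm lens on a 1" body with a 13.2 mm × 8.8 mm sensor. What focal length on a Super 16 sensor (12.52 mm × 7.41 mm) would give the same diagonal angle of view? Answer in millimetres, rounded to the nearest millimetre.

147 mm

Sensor diagonal = √(13.2² + 8.8²) = √251.6800 ≈ 15.8644 mm.
Sensor diagonal = √(12.52² + 7.41²) = √211.6585 ≈ 14.5485 mm.
Equal angle of view means equal diagonal/f ratio, so f₂ = f₁ · (diagonal₂/diagonal₁) = 160 × 14.5485/15.8644.
f₂ = 160 × 0.91705 ≈ 146.728 mm.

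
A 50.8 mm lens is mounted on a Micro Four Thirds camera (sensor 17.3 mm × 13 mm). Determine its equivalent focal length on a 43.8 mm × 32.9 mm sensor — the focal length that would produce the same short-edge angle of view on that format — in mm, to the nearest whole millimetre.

Equal angle of view means equal height/f ratio, so f₂ = f₁ · (height₂/height₁) = 50.8 × 32.9/13.
f₂ = 50.8 × 2.53077 ≈ 128.563 mm.

129 mm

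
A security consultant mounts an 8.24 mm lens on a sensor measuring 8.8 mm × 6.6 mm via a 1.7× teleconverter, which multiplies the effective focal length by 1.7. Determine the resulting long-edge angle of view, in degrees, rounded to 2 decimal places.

Effective focal length f = 8.24 × 1.7 = 14.008 mm.
α = 2·arctan(8.8 / (2 × 14.008)) = 2·arctan(0.31411) ≈ 34.8757°.

34.88°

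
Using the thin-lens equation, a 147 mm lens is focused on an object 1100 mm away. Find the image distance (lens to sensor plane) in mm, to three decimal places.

1/dᵢ = 1/f − 1/dₒ = 1/147 − 1/1100 = 0.0058936 mm⁻¹.
dᵢ = 1/0.0058936 ≈ 169.6747 mm.

169.675 mm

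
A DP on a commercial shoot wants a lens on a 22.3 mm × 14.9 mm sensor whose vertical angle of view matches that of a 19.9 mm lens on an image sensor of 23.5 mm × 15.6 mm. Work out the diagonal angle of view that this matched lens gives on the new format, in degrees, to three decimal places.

70.408°

Equal vertical AOV ⇒ f₂ = f₁ · 14.9/15.6 = 19.9 × 0.95513 ≈ 19.0071 mm.
Sensor diagonal = √(22.3² + 14.9²) = √719.3000 ≈ 26.8198 mm.
Diagonal AOV on the new format = 2·arctan(26.8198 / (2 × 19.0071)) = 2·arctan(0.70552) ≈ 70.4076°.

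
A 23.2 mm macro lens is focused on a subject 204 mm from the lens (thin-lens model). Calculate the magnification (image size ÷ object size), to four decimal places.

0.1283×

Thin lens: 1/f = 1/dₒ + 1/dᵢ → 1/dᵢ = 1/23.2 − 1/204 = 0.0382015 mm⁻¹, so dᵢ ≈ 26.1770 mm.
Magnification m = dᵢ/dₒ = 26.1770/204 ≈ 0.12832.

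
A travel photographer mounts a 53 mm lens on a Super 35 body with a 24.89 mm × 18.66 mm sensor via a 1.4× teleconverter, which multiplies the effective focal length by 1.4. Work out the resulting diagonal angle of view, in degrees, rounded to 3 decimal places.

Effective focal length f = 53 × 1.4 = 74.2 mm.
Sensor diagonal = √(24.89² + 18.66²) = √967.7077 ≈ 31.1080 mm.
α = 2·arctan(31.108 / (2 × 74.2)) = 2·arctan(0.20962) ≈ 23.6781°.

23.678°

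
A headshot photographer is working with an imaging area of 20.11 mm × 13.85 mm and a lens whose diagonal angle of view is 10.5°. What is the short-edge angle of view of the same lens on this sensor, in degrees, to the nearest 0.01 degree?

Sensor diagonal = √(20.11² + 13.85²) = √596.2346 ≈ 24.4179 mm.
From the diagonal AOV: f = 24.4179 / (2·tan(5.25°)) = 24.4179 / 0.18377 ≈ 132.8691 mm.
Short-edge AOV = 2·arctan(13.85 / (2 × 132.8691)) = 2·arctan(0.05212) ≈ 5.9670°.

5.97°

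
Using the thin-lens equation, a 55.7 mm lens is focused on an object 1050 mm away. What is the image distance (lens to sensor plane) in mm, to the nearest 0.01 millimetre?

58.82 mm

1/dᵢ = 1/f − 1/dₒ = 1/55.7 − 1/1050 = 0.0170009 mm⁻¹.
dᵢ = 1/0.0170009 ≈ 58.8203 mm.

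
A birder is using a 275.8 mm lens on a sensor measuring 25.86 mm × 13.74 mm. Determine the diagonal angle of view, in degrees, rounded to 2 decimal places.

6.08°

Sensor diagonal = √(25.86² + 13.74²) = √857.5272 ≈ 29.2836 mm.
Angle of view α = 2·arctan(d/2f) with d = 29.2836 mm and f = 275.8 mm.
d/2f = 0.05309; arctan(0.05309) ≈ 3.0389°, so α ≈ 6.0778°.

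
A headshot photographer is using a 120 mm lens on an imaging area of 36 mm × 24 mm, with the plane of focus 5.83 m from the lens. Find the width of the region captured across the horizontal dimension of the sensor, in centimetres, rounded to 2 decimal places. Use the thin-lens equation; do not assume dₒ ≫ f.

dₒ: 5.83 m = 5830 mm.
Similar triangles through the lens centre give W/dₒ = w/dᵢ; with 1/f = 1/dₒ + 1/dᵢ this gives W = w·(dₒ − f)/f.
W = 36 mm × (5830 − 120) / 120 = 36 × 47.5833 ≈ 1713.000 mm = 171.3 cm.

171.30 cm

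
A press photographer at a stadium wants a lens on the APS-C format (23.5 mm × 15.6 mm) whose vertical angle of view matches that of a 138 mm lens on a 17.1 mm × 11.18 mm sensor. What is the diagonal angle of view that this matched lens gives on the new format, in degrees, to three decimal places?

8.378°

Equal vertical AOV ⇒ f₂ = f₁ · 15.6/11.18 = 138 × 1.39535 ≈ 192.5581 mm.
Sensor diagonal = √(23.5² + 15.6²) = √795.6100 ≈ 28.2066 mm.
Diagonal AOV on the new format = 2·arctan(28.2066 / (2 × 192.5581)) = 2·arctan(0.07324) ≈ 8.3779°.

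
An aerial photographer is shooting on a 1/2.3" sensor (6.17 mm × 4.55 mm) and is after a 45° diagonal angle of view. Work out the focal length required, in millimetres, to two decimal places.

9.25 mm

Sensor diagonal = √(6.17² + 4.55²) = √58.7714 ≈ 7.6663 mm.
From α = 2·arctan(d/2f) we get f = d / (2·tan(α/2)).
With d = 7.6663 mm and α/2 = 22.5°, tan(α/2) ≈ 0.41421, so f ≈ 7.6663 / 0.82843 ≈ 9.2540 mm.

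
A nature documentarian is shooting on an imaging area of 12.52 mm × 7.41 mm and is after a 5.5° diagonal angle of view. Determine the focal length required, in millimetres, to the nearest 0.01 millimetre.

151.44 mm

Sensor diagonal = √(12.52² + 7.41²) = √211.6585 ≈ 14.5485 mm.
From α = 2·arctan(d/2f) we get f = d / (2·tan(α/2)).
With d = 14.5485 mm and α/2 = 2.75°, tan(α/2) ≈ 0.04803, so f ≈ 14.5485 / 0.09607 ≈ 151.4412 mm.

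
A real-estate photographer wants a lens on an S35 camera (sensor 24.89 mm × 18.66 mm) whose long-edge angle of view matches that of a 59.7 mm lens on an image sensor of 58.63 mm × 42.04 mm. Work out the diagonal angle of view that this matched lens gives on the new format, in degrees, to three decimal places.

63.076°

Equal long-edge AOV ⇒ f₂ = f₁ · 24.89/58.63 = 59.7 × 0.42453 ≈ 25.3442 mm.
Sensor diagonal = √(24.89² + 18.66²) = √967.7077 ≈ 31.1080 mm.
Diagonal AOV on the new format = 2·arctan(31.1080 / (2 × 25.3442)) = 2·arctan(0.61371) ≈ 63.0757°.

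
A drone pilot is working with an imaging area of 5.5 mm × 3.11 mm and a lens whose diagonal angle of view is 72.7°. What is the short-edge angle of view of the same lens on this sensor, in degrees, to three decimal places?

39.824°

Sensor diagonal = √(5.5² + 3.11²) = √39.9221 ≈ 6.3184 mm.
From the diagonal AOV: f = 6.3184 / (2·tan(36.35°)) = 6.3184 / 1.47183 ≈ 4.2929 mm.
Short-edge AOV = 2·arctan(3.11 / (2 × 4.2929)) = 2·arctan(0.36223) ≈ 39.8237°.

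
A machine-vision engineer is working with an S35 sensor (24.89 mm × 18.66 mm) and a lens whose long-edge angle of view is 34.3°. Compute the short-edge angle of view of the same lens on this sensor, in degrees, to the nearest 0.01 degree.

26.05°

From the long-edge AOV: f = 24.89 / (2·tan(17.15°)) = 24.89 / 0.61719 ≈ 40.3278 mm.
Short-edge AOV = 2·arctan(18.66 / (2 × 40.3278)) = 2·arctan(0.23135) ≈ 26.0528°.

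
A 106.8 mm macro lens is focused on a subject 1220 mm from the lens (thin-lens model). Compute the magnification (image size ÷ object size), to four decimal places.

0.0959×

Thin lens: 1/f = 1/dₒ + 1/dᵢ → 1/dᵢ = 1/106.8 − 1/1220 = 0.0085436 mm⁻¹, so dᵢ ≈ 117.0464 mm.
Magnification m = dᵢ/dₒ = 117.0464/1220 ≈ 0.09594.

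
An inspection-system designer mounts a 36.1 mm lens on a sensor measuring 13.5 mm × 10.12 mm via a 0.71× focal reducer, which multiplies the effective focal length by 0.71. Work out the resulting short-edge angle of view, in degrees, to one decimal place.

Effective focal length f = 36.1 × 0.71 = 25.631 mm.
α = 2·arctan(10.12 / (2 × 25.631)) = 2·arctan(0.19742) ≈ 22.3351°.

22.3°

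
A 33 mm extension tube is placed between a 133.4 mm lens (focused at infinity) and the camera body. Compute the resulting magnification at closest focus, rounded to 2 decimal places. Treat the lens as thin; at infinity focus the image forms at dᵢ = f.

0.25×

The tube moves the image plane from f to f + e, so dᵢ = 133.4 + 33 = 166.4 mm. Focus is achieved when 1/f = 1/dₒ + 1/dᵢ, giving dₒ = 1/(1/f − 1/(f+e)).
Magnification m = dᵢ/dₒ = (f+e)·(1/f − 1/(f+e)) = e/f = 33/133.4 ≈ 0.2474.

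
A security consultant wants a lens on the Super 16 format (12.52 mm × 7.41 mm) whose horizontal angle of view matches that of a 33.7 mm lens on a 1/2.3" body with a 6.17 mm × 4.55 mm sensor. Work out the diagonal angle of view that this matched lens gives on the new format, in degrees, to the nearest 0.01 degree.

Equal horizontal AOV ⇒ f₂ = f₁ · 12.52/6.17 = 33.7 × 2.02917 ≈ 68.3831 mm.
Sensor diagonal = √(12.52² + 7.41²) = √211.6585 ≈ 14.5485 mm.
Diagonal AOV on the new format = 2·arctan(14.5485 / (2 × 68.3831)) = 2·arctan(0.10637) ≈ 12.1440°.

12.14°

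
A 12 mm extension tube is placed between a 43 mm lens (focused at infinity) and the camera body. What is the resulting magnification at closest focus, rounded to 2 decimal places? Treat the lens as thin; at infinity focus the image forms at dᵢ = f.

0.28×

The tube moves the image plane from f to f + e, so dᵢ = 43 + 12 = 55 mm. Focus is achieved when 1/f = 1/dₒ + 1/dᵢ, giving dₒ = 1/(1/f − 1/(f+e)).
Magnification m = dᵢ/dₒ = (f+e)·(1/f − 1/(f+e)) = e/f = 12/43 ≈ 0.2791.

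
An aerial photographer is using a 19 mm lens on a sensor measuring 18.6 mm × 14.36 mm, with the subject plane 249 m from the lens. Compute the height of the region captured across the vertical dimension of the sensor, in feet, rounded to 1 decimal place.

617.4 ft

dₒ: 249 m = 249000 mm.
Similar triangles through the lens centre give W/dₒ = h/dᵢ; with 1/f = 1/dₒ + 1/dᵢ this gives W = h·(dₒ − f)/f.
W = 14.36 mm × (249000 − 19) / 19 = 14.36 × 13104.2632 ≈ 188177.219 mm = 188177.219/304.8 ft = 617.379 ft.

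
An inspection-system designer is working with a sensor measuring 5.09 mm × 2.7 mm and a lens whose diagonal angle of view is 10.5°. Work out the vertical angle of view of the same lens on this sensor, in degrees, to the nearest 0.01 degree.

4.93°

Sensor diagonal = √(5.09² + 2.7²) = √33.1981 ≈ 5.7618 mm.
From the diagonal AOV: f = 5.7618 / (2·tan(5.25°)) = 5.7618 / 0.18377 ≈ 31.3525 mm.
Vertical AOV = 2·arctan(2.7 / (2 × 31.3525)) = 2·arctan(0.04306) ≈ 4.9311°.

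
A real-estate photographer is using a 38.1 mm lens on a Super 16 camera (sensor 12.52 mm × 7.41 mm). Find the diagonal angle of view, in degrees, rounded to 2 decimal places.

21.62°

Sensor diagonal = √(12.52² + 7.41²) = √211.6585 ≈ 14.5485 mm.
Angle of view α = 2·arctan(d/2f) with d = 14.5485 mm and f = 38.1 mm.
d/2f = 0.19093; arctan(0.19093) ≈ 10.8091°, so α ≈ 21.6182°.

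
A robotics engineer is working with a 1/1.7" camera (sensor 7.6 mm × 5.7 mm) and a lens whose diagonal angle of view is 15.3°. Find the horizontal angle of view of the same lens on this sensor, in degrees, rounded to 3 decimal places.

12.266°

Sensor diagonal = √(7.6² + 5.7²) = √90.2500 ≈ 9.5000 mm.
From the diagonal AOV: f = 9.5000 / (2·tan(7.65°)) = 9.5000 / 0.26863 ≈ 35.3642 mm.
Horizontal AOV = 2·arctan(7.6 / (2 × 35.3642)) = 2·arctan(0.10745) ≈ 12.2662°.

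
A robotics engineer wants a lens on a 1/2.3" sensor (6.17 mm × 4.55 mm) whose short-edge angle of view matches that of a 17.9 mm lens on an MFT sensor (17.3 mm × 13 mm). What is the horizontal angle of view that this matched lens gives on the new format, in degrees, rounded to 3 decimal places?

52.433°

Equal short-edge AOV ⇒ f₂ = f₁ · 4.55/13 = 17.9 × 0.35000 ≈ 6.2650 mm.
Horizontal AOV on the new format = 2·arctan(6.17 / (2 × 6.2650)) = 2·arctan(0.49242) ≈ 52.4329°.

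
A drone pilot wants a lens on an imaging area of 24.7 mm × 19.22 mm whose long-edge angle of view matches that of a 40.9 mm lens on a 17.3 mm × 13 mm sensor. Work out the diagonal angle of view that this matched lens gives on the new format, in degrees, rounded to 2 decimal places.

Equal long-edge AOV ⇒ f₂ = f₁ · 24.7/17.3 = 40.9 × 1.42775 ≈ 58.3948 mm.
Sensor diagonal = √(24.7² + 19.22²) = √979.4984 ≈ 31.2969 mm.
Diagonal AOV on the new format = 2·arctan(31.2969 / (2 × 58.3948)) = 2·arctan(0.26798) ≈ 30.0030°.

30.00°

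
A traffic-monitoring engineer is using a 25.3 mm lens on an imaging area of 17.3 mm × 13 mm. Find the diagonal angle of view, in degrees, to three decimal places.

46.310°

Sensor diagonal = √(17.3² + 13²) = √468.2900 ≈ 21.6400 mm.
Angle of view α = 2·arctan(d/2f) with d = 21.6400 mm and f = 25.3 mm.
d/2f = 0.42767; arctan(0.42767) ≈ 23.1549°, so α ≈ 46.3097°.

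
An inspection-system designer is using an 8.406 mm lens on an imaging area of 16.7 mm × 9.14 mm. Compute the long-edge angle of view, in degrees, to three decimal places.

89.617°

Angle of view α = 2·arctan(w/2f) with w = 16.7 mm and f = 8.406 mm.
w/2f = 0.99334; arctan(0.99334) ≈ 44.8085°, so α ≈ 89.6170°.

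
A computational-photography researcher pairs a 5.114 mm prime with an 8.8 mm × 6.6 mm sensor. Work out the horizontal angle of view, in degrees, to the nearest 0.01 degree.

81.42°

Angle of view α = 2·arctan(w/2f) with w = 8.8 mm and f = 5.114 mm.
w/2f = 0.86038; arctan(0.86038) ≈ 40.7082°, so α ≈ 81.4163°.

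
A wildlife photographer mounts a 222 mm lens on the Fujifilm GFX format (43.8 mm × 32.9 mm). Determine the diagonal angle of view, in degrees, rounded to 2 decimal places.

14.07°

Sensor diagonal = √(43.8² + 32.9²) = √3000.8500 ≈ 54.7800 mm.
Angle of view α = 2·arctan(d/2f) with d = 54.7800 mm and f = 222 mm.
d/2f = 0.12338; arctan(0.12338) ≈ 7.0335°, so α ≈ 14.0670°.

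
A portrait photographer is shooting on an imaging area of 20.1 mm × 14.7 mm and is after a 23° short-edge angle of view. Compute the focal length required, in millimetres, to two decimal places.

36.13 mm

From α = 2·arctan(h/2f) we get f = h / (2·tan(α/2)).
With h = 14.7 mm and α/2 = 11.5°, tan(α/2) ≈ 0.20345, so f ≈ 14.7 / 0.40690 ≈ 36.1264 mm.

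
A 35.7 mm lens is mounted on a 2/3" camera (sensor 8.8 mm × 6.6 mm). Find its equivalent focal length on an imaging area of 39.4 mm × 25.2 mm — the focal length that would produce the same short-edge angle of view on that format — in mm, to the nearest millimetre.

Equal angle of view means equal height/f ratio, so f₂ = f₁ · (height₂/height₁) = 35.7 × 25.2/6.6.
f₂ = 35.7 × 3.81818 ≈ 136.309 mm.

136 mm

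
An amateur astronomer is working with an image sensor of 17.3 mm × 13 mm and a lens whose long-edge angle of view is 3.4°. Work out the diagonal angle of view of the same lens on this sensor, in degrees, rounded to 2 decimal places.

4.25°

From the long-edge AOV: f = 17.3 / (2·tan(1.7°)) = 17.3 / 0.05936 ≈ 291.4489 mm.
Sensor diagonal = √(17.3² + 13²) = √468.2900 ≈ 21.6400 mm.
Diagonal AOV = 2·arctan(21.6400 / (2 × 291.4489)) = 2·arctan(0.03712) ≈ 4.2522°.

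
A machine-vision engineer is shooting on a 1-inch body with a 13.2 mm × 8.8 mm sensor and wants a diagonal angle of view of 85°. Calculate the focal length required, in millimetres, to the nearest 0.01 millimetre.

Sensor diagonal = √(13.2² + 8.8²) = √251.6800 ≈ 15.8644 mm.
From α = 2·arctan(d/2f) we get f = d / (2·tan(α/2)).
With d = 15.8644 mm and α/2 = 42.5°, tan(α/2) ≈ 0.91633, so f ≈ 15.8644 / 1.83266 ≈ 8.6565 mm.

8.66 mm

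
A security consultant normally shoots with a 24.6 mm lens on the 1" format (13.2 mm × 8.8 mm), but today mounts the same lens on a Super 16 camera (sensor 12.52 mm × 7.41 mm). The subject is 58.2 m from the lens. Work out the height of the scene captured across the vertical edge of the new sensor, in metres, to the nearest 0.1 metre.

17.5 m

The focal length stays 24.6 mm; the relevant sensor dimension is now h = 7.41 mm. Object distance dₒ = 58.2 m = 58200 mm.
Thin-lens field height W = h·(dₒ − f)/f = 7.41 × (58200 − 24.6)/24.6 ≈ 17523.566 mm = 17.5236 m.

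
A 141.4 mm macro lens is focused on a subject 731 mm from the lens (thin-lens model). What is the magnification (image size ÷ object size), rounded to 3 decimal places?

Thin lens: 1/f = 1/dₒ + 1/dᵢ → 1/dᵢ = 1/141.4 − 1/731 = 0.0057041 mm⁻¹, so dᵢ ≈ 175.3111 mm.
Magnification m = dᵢ/dₒ = 175.3111/731 ≈ 0.23982.

0.240×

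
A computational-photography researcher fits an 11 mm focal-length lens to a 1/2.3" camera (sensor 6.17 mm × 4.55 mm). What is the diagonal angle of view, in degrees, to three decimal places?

Sensor diagonal = √(6.17² + 4.55²) = √58.7714 ≈ 7.6663 mm.
Angle of view α = 2·arctan(d/2f) with d = 7.6663 mm and f = 11 mm.
d/2f = 0.34847; arctan(0.34847) ≈ 19.2117°, so α ≈ 38.4234°.

38.423°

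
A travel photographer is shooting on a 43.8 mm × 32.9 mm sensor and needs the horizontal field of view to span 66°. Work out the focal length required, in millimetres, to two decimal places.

33.72 mm

From α = 2·arctan(w/2f) we get f = w / (2·tan(α/2)).
With w = 43.8 mm and α/2 = 33°, tan(α/2) ≈ 0.64941, so f ≈ 43.8 / 1.29882 ≈ 33.7230 mm.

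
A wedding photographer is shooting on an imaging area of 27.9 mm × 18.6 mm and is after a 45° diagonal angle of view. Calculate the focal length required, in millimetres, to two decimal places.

40.48 mm

Sensor diagonal = √(27.9² + 18.6²) = √1124.3700 ≈ 33.5316 mm.
From α = 2·arctan(d/2f) we get f = d / (2·tan(α/2)).
With d = 33.5316 mm and α/2 = 22.5°, tan(α/2) ≈ 0.41421, so f ≈ 33.5316 / 0.82843 ≈ 40.4763 mm.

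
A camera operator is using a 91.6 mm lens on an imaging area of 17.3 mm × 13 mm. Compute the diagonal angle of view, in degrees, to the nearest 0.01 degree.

13.47°

Sensor diagonal = √(17.3² + 13²) = √468.2900 ≈ 21.6400 mm.
Angle of view α = 2·arctan(d/2f) with d = 21.6400 mm and f = 91.6 mm.
d/2f = 0.11812; arctan(0.11812) ≈ 6.7367°, so α ≈ 13.4734°.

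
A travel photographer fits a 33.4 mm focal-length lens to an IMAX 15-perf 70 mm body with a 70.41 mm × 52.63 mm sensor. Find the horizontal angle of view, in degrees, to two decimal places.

Angle of view α = 2·arctan(w/2f) with w = 70.41 mm and f = 33.4 mm.
w/2f = 1.05404; arctan(1.05404) ≈ 46.5071°, so α ≈ 93.0142°.

93.01°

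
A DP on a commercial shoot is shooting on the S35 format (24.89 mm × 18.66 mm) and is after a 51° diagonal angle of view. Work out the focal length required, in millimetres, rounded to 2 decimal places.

32.61 mm

Sensor diagonal = √(24.89² + 18.66²) = √967.7077 ≈ 31.1080 mm.
From α = 2·arctan(d/2f) we get f = d / (2·tan(α/2)).
With d = 31.1080 mm and α/2 = 25.5°, tan(α/2) ≈ 0.47698, so f ≈ 31.1080 / 0.95395 ≈ 32.6096 mm.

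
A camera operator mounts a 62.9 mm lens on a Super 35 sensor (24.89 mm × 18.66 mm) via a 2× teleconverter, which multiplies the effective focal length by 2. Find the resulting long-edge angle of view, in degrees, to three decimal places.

11.299°

Effective focal length f = 62.9 × 2 = 125.8 mm.
α = 2·arctan(24.89 / (2 × 125.8)) = 2·arctan(0.09893) ≈ 11.2994°.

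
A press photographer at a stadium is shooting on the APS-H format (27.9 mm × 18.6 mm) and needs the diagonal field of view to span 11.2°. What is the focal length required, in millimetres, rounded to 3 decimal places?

170.991 mm

Sensor diagonal = √(27.9² + 18.6²) = √1124.3700 ≈ 33.5316 mm.
From α = 2·arctan(d/2f) we get f = d / (2·tan(α/2)).
With d = 33.5316 mm and α/2 = 5.6°, tan(α/2) ≈ 0.09805, so f ≈ 33.5316 / 0.19610 ≈ 170.9910 mm.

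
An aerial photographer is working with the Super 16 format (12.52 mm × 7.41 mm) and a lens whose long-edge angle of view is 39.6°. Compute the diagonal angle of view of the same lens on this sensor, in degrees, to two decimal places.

From the long-edge AOV: f = 12.52 / (2·tan(19.8°)) = 12.52 / 0.72004 ≈ 17.3878 mm.
Sensor diagonal = √(12.52² + 7.41²) = √211.6585 ≈ 14.5485 mm.
Diagonal AOV = 2·arctan(14.5485 / (2 × 17.3878)) = 2·arctan(0.41835) ≈ 45.4043°.

45.40°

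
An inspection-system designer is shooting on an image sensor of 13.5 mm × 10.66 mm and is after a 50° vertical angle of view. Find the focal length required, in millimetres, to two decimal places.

11.43 mm

From α = 2·arctan(h/2f) we get f = h / (2·tan(α/2)).
With h = 10.66 mm and α/2 = 25°, tan(α/2) ≈ 0.46631, so f ≈ 10.66 / 0.93262 ≈ 11.4302 mm.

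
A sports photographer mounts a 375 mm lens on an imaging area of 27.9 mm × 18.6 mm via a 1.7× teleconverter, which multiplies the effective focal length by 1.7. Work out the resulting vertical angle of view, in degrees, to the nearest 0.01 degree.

1.67°

Effective focal length f = 375 × 1.7 = 637.5 mm.
α = 2·arctan(18.6 / (2 × 637.5)) = 2·arctan(0.01459) ≈ 1.6716°.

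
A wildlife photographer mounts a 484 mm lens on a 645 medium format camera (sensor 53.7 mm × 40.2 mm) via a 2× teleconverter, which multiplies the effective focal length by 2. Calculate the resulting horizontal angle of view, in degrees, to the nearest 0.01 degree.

3.18°

Effective focal length f = 484 × 2 = 968 mm.
α = 2·arctan(53.7 / (2 × 968)) = 2·arctan(0.02774) ≈ 3.1777°.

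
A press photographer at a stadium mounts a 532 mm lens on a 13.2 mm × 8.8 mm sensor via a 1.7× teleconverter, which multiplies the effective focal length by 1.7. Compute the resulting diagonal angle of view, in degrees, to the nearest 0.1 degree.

1.0°

Effective focal length f = 532 × 1.7 = 904.4 mm.
Sensor diagonal = √(13.2² + 8.8²) = √251.6800 ≈ 15.8644 mm.
α = 2·arctan(15.864 / (2 × 904.4)) = 2·arctan(0.00877) ≈ 1.0050°.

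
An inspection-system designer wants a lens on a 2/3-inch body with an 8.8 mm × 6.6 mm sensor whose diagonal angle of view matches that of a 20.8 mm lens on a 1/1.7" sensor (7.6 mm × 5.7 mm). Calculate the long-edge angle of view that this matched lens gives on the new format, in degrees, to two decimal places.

20.71°

Sensor diagonal = √(7.6² + 5.7²) = √90.2500 ≈ 9.5000 mm.
Sensor diagonal = √(8.8² + 6.6²) = √121.0000 ≈ 11.0000 mm.
Equal diagonal AOV ⇒ f₂ = f₁ · 11.0000/9.5000 = 20.8 × 1.15789 ≈ 24.0842 mm.
Long-edge AOV on the new format = 2·arctan(8.8 / (2 × 24.0842)) = 2·arctan(0.18269) ≈ 20.7066°.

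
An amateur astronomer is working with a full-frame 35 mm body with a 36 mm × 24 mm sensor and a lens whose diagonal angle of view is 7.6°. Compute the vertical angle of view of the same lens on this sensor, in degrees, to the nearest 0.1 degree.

Sensor diagonal = √(36² + 24²) = √1872.0000 ≈ 43.2666 mm.
From the diagonal AOV: f = 43.2666 / (2·tan(3.8°)) = 43.2666 / 0.13284 ≈ 325.7051 mm.
Vertical AOV = 2·arctan(24 / (2 × 325.7051)) = 2·arctan(0.03684) ≈ 4.2200°.

4.2°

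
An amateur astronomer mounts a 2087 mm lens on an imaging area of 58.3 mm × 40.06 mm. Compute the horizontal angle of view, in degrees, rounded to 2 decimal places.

Angle of view α = 2·arctan(w/2f) with w = 58.3 mm and f = 2087 mm.
w/2f = 0.01397; arctan(0.01397) ≈ 0.8002°, so α ≈ 1.6004°.

1.60°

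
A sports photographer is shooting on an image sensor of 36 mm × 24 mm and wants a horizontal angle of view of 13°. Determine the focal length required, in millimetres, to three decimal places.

157.984 mm

From α = 2·arctan(w/2f) we get f = w / (2·tan(α/2)).
With w = 36 mm and α/2 = 6.5°, tan(α/2) ≈ 0.11394, so f ≈ 36 / 0.22787 ≈ 157.9840 mm.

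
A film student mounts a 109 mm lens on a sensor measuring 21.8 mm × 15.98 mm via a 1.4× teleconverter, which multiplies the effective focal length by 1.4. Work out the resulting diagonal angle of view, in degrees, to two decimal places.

10.12°

Effective focal length f = 109 × 1.4 = 152.6 mm.
Sensor diagonal = √(21.8² + 15.98²) = √730.6004 ≈ 27.0296 mm.
α = 2·arctan(27.030 / (2 × 152.6)) = 2·arctan(0.08856) ≈ 10.1222°.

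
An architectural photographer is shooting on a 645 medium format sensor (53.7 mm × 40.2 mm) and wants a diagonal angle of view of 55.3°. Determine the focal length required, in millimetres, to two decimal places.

Sensor diagonal = √(53.7² + 40.2²) = √4499.7300 ≈ 67.0800 mm.
From α = 2·arctan(d/2f) we get f = d / (2·tan(α/2)).
With d = 67.0800 mm and α/2 = 27.65°, tan(α/2) ≈ 0.52390, so f ≈ 67.0800 / 1.04780 ≈ 64.0200 mm.

64.02 mm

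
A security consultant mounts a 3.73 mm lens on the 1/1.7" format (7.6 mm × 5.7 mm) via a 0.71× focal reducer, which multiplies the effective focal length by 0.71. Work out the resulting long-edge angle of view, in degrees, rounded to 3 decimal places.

110.253°

Effective focal length f = 3.73 × 0.71 = 2.6483 mm.
α = 2·arctan(7.6 / (2 × 2.6483)) = 2·arctan(1.43488) ≈ 110.2531°.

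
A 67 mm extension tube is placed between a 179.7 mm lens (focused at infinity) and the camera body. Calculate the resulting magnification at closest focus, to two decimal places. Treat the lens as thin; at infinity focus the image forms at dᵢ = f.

The tube moves the image plane from f to f + e, so dᵢ = 179.7 + 67 = 246.7 mm. Focus is achieved when 1/f = 1/dₒ + 1/dᵢ, giving dₒ = 1/(1/f − 1/(f+e)).
Magnification m = dᵢ/dₒ = (f+e)·(1/f − 1/(f+e)) = e/f = 67/179.7 ≈ 0.3728.

0.37×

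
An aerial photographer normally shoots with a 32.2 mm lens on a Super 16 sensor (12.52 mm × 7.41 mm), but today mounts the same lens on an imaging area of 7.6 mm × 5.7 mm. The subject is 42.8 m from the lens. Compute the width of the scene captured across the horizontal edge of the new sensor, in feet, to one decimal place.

33.1 ft

The focal length stays 32.2 mm; the relevant sensor dimension is now w = 7.6 mm. Object distance dₒ = 42.8 m = 42800 mm.
Thin-lens field width W = w·(dₒ − f)/f = 7.6 × (42800 − 32.2)/32.2 ≈ 10094.263 mm = 10094.263/304.8 ft = 33.1177 ft.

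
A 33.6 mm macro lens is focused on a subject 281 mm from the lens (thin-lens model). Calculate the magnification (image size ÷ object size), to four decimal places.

Thin lens: 1/f = 1/dₒ + 1/dᵢ → 1/dᵢ = 1/33.6 − 1/281 = 0.0262032 mm⁻¹, so dᵢ ≈ 38.1633 mm.
Magnification m = dᵢ/dₒ = 38.1633/281 ≈ 0.13581.

0.1358×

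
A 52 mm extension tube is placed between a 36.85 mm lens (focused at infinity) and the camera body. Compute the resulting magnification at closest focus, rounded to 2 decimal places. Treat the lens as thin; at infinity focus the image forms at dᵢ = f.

1.41×

The tube moves the image plane from f to f + e, so dᵢ = 36.85 + 52 = 88.85 mm. Focus is achieved when 1/f = 1/dₒ + 1/dᵢ, giving dₒ = 1/(1/f − 1/(f+e)).
Magnification m = dᵢ/dₒ = (f+e)·(1/f − 1/(f+e)) = e/f = 52/36.85 ≈ 1.4111.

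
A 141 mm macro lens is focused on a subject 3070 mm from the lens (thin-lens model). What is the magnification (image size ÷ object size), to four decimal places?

Thin lens: 1/f = 1/dₒ + 1/dᵢ → 1/dᵢ = 1/141 − 1/3070 = 0.0067665 mm⁻¹, so dᵢ ≈ 147.7876 mm.
Magnification m = dᵢ/dₒ = 147.7876/3070 ≈ 0.04814.

0.0481×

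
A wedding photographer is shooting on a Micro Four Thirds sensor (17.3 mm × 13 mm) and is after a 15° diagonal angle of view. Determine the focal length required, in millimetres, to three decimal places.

82.186 mm

Sensor diagonal = √(17.3² + 13²) = √468.2900 ≈ 21.6400 mm.
From α = 2·arctan(d/2f) we get f = d / (2·tan(α/2)).
With d = 21.6400 mm and α/2 = 7.5°, tan(α/2) ≈ 0.13165, so f ≈ 21.6400 / 0.26330 ≈ 82.1861 mm.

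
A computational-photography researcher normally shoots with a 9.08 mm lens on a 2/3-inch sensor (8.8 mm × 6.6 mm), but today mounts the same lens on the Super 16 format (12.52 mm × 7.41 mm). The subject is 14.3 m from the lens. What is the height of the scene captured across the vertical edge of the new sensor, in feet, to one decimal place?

The focal length stays 9.08 mm; the relevant sensor dimension is now h = 7.41 mm. Object distance dₒ = 14.3 m = 14300 mm.
Thin-lens field height W = h·(dₒ − f)/f = 7.41 × (14300 − 9.08)/9.08 ≈ 11662.524 mm = 11662.524/304.8 ft = 38.2629 ft.

38.3 ft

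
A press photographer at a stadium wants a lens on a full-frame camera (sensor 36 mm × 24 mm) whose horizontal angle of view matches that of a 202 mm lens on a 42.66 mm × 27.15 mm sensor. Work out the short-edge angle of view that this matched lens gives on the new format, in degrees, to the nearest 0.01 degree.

Equal horizontal AOV ⇒ f₂ = f₁ · 36/42.66 = 202 × 0.84388 ≈ 170.4641 mm.
Short-edge AOV on the new format = 2·arctan(24 / (2 × 170.4641)) = 2·arctan(0.07040) ≈ 8.0535°.

8.05°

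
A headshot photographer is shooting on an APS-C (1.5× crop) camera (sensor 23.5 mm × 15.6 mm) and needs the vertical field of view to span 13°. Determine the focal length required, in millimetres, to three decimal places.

From α = 2·arctan(h/2f) we get f = h / (2·tan(α/2)).
With h = 15.6 mm and α/2 = 6.5°, tan(α/2) ≈ 0.11394, so f ≈ 15.6 / 0.22787 ≈ 68.4597 mm.

68.460 mm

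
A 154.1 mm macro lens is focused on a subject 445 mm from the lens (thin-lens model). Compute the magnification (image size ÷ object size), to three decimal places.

Thin lens: 1/f = 1/dₒ + 1/dᵢ → 1/dᵢ = 1/154.1 − 1/445 = 0.0042421 mm⁻¹, so dᵢ ≈ 235.7322 mm.
Magnification m = dᵢ/dₒ = 235.7322/445 ≈ 0.52974.

0.530×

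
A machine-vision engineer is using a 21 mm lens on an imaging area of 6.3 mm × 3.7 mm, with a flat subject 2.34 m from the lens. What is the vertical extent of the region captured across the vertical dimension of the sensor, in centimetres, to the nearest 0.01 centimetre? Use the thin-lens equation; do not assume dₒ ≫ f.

40.86 cm

dₒ: 2.34 m = 2340 mm.
Similar triangles through the lens centre give W/dₒ = h/dᵢ; with 1/f = 1/dₒ + 1/dᵢ this gives W = h·(dₒ − f)/f.
W = 3.7 mm × (2340 − 21) / 21 = 3.7 × 110.4286 ≈ 408.586 mm = 40.8586 cm.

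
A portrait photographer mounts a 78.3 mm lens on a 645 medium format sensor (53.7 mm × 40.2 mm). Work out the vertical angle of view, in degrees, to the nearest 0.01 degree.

28.79°

Angle of view α = 2·arctan(h/2f) with h = 40.2 mm and f = 78.3 mm.
h/2f = 0.25670; arctan(0.25670) ≈ 14.3972°, so α ≈ 28.7945°.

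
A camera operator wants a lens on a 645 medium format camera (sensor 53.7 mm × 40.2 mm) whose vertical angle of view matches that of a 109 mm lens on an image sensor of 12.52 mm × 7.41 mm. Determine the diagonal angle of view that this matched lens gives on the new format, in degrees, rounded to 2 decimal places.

6.49°

Equal vertical AOV ⇒ f₂ = f₁ · 40.2/7.41 = 109 × 5.42510 ≈ 591.3360 mm.
Sensor diagonal = √(53.7² + 40.2²) = √4499.7300 ≈ 67.0800 mm.
Diagonal AOV on the new format = 2·arctan(67.0800 / (2 × 591.3360)) = 2·arctan(0.05672) ≈ 6.4926°.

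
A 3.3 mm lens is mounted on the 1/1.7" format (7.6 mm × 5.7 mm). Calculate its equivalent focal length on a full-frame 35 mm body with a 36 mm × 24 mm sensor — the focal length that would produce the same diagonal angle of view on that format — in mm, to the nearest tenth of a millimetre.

15.0 mm

Sensor diagonal = √(7.6² + 5.7²) = √90.2500 ≈ 9.5000 mm.
Sensor diagonal = √(36² + 24²) = √1872.0000 ≈ 43.2666 mm.
Equal angle of view means equal diagonal/f ratio, so f₂ = f₁ · (diagonal₂/diagonal₁) = 3.3 × 43.2666/9.5000.
f₂ = 3.3 × 4.55438 ≈ 15.029 mm.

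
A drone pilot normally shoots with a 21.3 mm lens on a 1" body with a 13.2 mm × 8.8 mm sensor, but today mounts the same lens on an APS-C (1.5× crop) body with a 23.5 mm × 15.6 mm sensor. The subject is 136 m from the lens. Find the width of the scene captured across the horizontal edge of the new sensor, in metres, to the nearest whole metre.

The focal length stays 21.3 mm; the relevant sensor dimension is now w = 23.5 mm. Object distance dₒ = 136 m = 136000 mm.
Thin-lens field width W = w·(dₒ − f)/f = 23.5 × (136000 − 21.3)/21.3 ≈ 150023.448 mm = 150.023 m.

150 m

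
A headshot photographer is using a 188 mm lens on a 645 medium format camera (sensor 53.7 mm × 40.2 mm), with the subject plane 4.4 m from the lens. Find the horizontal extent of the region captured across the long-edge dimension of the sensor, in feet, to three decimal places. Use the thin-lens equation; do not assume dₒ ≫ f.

dₒ: 4.4 m = 4400 mm.
Similar triangles through the lens centre give W/dₒ = w/dᵢ; with 1/f = 1/dₒ + 1/dᵢ this gives W = w·(dₒ − f)/f.
W = 53.7 mm × (4400 − 188) / 188 = 53.7 × 22.4043 ≈ 1203.109 mm = 1203.109/304.8 ft = 3.94721 ft.

3.947 ft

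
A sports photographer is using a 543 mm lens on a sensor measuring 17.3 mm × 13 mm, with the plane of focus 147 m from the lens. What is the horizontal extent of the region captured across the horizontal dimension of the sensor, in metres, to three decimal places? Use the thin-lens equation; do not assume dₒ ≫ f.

dₒ: 147 m = 147000 mm.
Similar triangles through the lens centre give W/dₒ = w/dᵢ; with 1/f = 1/dₒ + 1/dᵢ this gives W = w·(dₒ − f)/f.
W = 17.3 mm × (147000 − 543) / 543 = 17.3 × 269.7182 ≈ 4666.125 mm = 4.66613 m.

4.666 m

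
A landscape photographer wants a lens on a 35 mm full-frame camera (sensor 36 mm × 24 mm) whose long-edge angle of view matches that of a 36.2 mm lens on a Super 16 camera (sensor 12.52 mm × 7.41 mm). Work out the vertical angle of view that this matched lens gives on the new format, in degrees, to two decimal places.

13.15°

Equal long-edge AOV ⇒ f₂ = f₁ · 36/12.52 = 36.2 × 2.87540 ≈ 104.0895 mm.
Vertical AOV on the new format = 2·arctan(24 / (2 × 104.0895)) = 2·arctan(0.11529) ≈ 13.1527°.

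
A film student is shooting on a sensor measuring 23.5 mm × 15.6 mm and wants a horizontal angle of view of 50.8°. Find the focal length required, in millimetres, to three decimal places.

From α = 2·arctan(w/2f) we get f = w / (2·tan(α/2)).
With w = 23.5 mm and α/2 = 25.4°, tan(α/2) ≈ 0.47483, so f ≈ 23.5 / 0.94967 ≈ 24.7454 mm.

24.745 mm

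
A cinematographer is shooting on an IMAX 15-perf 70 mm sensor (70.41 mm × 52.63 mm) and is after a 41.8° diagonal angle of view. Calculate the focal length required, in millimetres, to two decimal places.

115.10 mm

Sensor diagonal = √(70.41² + 52.63²) = √7727.4850 ≈ 87.9061 mm.
From α = 2·arctan(d/2f) we get f = d / (2·tan(α/2)).
With d = 87.9061 mm and α/2 = 20.9°, tan(α/2) ≈ 0.38186, so f ≈ 87.9061 / 0.76373 ≈ 115.1017 mm.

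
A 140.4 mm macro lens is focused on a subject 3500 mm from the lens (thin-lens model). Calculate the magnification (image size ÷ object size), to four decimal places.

Thin lens: 1/f = 1/dₒ + 1/dᵢ → 1/dᵢ = 1/140.4 − 1/3500 = 0.0068368 mm⁻¹, so dᵢ ≈ 146.2674 mm.
Magnification m = dᵢ/dₒ = 146.2674/3500 ≈ 0.04179.

0.0418×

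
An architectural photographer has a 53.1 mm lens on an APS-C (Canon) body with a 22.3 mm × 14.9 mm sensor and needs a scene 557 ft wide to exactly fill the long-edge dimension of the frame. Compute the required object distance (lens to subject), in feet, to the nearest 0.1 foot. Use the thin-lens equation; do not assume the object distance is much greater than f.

W: 557 ft × 304.8 mm/ft = 169773.59 mm.
Magnification m = w/W = dᵢ/dₒ; combined with 1/f = 1/dₒ + 1/dᵢ this gives dₒ = f·(1 + W/w).
dₒ = 53.1 mm × (1 + 169774/22.3) = 53.1 × 7614.1657 ≈ 404312.197 mm = 404312.197/304.8 ft = 1326.48 ft.

1326.5 ft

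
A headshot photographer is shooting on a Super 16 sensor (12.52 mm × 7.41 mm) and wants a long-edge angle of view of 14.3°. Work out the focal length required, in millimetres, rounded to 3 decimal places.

49.903 mm

From α = 2·arctan(w/2f) we get f = w / (2·tan(α/2)).
With w = 12.52 mm and α/2 = 7.15°, tan(α/2) ≈ 0.12544, so f ≈ 12.52 / 0.25089 ≈ 49.9032 mm.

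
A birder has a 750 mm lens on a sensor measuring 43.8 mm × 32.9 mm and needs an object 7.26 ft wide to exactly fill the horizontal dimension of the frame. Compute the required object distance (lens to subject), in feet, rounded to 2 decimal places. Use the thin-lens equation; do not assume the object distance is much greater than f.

126.78 ft

W: 7.26 ft × 304.8 mm/ft = 2212.85 mm.
Magnification m = w/W = dᵢ/dₒ; combined with 1/f = 1/dₒ + 1/dᵢ this gives dₒ = f·(1 + W/w).
dₒ = 750 mm × (1 + 2212.85/43.8) = 750 × 51.5216 ≈ 38641.232 mm = 38641.232/304.8 ft = 126.776 ft.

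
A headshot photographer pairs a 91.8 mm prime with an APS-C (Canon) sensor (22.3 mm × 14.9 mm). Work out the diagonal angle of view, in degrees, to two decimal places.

Sensor diagonal = √(22.3² + 14.9²) = √719.3000 ≈ 26.8198 mm.
Angle of view α = 2·arctan(d/2f) with d = 26.8198 mm and f = 91.8 mm.
d/2f = 0.14608; arctan(0.14608) ≈ 8.3108°, so α ≈ 16.6216°.

16.62°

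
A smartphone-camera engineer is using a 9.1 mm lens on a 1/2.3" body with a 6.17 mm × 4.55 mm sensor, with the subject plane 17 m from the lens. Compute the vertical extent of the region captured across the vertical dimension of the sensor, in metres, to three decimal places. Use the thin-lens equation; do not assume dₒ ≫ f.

dₒ: 17 m = 17000 mm.
Similar triangles through the lens centre give W/dₒ = h/dᵢ; with 1/f = 1/dₒ + 1/dᵢ this gives W = h·(dₒ − f)/f.
W = 4.55 mm × (17000 − 9.1) / 9.1 = 4.55 × 1867.1319 ≈ 8495.450 mm = 8.49545 m.

8.495 m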